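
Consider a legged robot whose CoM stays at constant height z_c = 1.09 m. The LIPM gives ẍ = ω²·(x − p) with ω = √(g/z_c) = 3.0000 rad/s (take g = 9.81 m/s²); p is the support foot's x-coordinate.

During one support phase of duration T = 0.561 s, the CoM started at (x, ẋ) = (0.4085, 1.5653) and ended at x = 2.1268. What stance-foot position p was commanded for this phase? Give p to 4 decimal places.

ωT = 3.0000·0.561 = 1.683000; cosh(ωT) = 2.783746, sinh(ωT) = 2.597931
x(T) = p + (x₀−p)·cosh(ωT) + (ẋ₀/ω)·sinh(ωT) ⇒ p·(1 − cosh) = x(T) − x₀·cosh − (ẋ₀/ω)·sinh
numerator   = 2.1268 − (0.4085)·2.783746 − (1.5653/3.0000)·2.597931 = -0.365874
denominator = 1 − 2.783746 = -1.783746
p = -0.365874 / -1.783746 = 0.2051

p = 0.2051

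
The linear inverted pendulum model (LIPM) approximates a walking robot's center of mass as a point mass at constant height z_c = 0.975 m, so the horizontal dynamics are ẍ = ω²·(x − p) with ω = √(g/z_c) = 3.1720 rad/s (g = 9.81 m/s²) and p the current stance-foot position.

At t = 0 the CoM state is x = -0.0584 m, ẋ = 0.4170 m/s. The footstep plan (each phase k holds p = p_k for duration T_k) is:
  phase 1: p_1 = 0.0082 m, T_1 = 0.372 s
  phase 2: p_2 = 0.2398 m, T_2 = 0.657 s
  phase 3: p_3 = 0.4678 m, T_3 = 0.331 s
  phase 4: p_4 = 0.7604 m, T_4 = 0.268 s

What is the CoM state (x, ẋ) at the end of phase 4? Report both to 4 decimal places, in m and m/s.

x = -0.9776, ẋ = -4.9909

phase 1: p=0.0082, T=0.372, ωT=1.179984, cosh=1.780803, sinh=1.473519; start (x,ẋ)=(-0.058400, 0.417000) → end (x,ẋ)=(0.083311, 0.431306)
phase 2: p=0.2398, T=0.657, ωT=2.084004, cosh=4.080507, sinh=3.956076; start (x,ẋ)=(0.083311, 0.431306) → end (x,ẋ)=(0.139167, -0.203775)
phase 3: p=0.4678, T=0.331, ωT=1.049932, cosh=1.603709, sinh=1.253748; start (x,ẋ)=(0.139167, -0.203775) → end (x,ẋ)=(-0.139775, -1.633733)
phase 4: p=0.7604, T=0.268, ωT=0.850096, cosh=1.383623, sinh=0.956249; start (x,ẋ)=(-0.139775, -1.633733) → end (x,ẋ)=(-0.977617, -4.990900)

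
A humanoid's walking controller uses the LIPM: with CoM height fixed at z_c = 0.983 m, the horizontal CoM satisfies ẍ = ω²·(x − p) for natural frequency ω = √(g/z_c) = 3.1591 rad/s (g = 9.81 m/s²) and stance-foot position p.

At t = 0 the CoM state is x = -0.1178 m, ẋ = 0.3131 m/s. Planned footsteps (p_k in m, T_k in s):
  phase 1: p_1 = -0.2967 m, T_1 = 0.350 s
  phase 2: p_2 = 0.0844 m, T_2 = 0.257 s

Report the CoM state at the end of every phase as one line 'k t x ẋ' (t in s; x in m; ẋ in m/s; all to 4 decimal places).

phase 1: p=-0.2967, T=0.350, ωT=1.105685, cosh=1.676139, sinh=1.345155; start (x,ẋ)=(-0.117800, 0.313100) → end (x,ẋ)=(0.136480, 1.285031)
phase 2: p=0.0844, T=0.257, ωT=0.811889, cosh=1.348088, sinh=0.904069; start (x,ẋ)=(0.136480, 1.285031) → end (x,ẋ)=(0.522358, 1.881078)

1 0.3500 0.1365 1.2850
2 0.6070 0.5224 1.8811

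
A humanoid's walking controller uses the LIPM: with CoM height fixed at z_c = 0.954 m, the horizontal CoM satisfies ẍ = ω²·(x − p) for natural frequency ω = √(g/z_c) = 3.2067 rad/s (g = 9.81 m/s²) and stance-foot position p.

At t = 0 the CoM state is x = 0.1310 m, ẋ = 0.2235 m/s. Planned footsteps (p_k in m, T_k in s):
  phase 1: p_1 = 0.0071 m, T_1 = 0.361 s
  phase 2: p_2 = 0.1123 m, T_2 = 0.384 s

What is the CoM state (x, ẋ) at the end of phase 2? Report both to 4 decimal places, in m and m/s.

phase 1: p=0.0071, T=0.361, ωT=1.157619, cosh=1.748290, sinh=1.434056; start (x,ẋ)=(0.131000, 0.223500) → end (x,ẋ)=(0.323664, 0.960508)
phase 2: p=0.1123, T=0.384, ωT=1.231373, cosh=1.858911, sinh=1.567019; start (x,ẋ)=(0.323664, 0.960508) → end (x,ẋ)=(0.974578, 2.847592)

x = 0.9746, ẋ = 2.8476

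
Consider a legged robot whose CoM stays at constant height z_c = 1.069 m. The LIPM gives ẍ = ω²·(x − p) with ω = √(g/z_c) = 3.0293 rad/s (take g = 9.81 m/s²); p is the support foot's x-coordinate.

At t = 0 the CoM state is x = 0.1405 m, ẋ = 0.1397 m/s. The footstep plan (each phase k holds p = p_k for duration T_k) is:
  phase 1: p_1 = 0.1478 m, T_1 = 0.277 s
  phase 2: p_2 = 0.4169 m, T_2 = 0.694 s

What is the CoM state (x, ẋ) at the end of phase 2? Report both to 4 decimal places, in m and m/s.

phase 1: p=0.1478, T=0.277, ωT=0.839116, cosh=1.373206, sinh=0.941114; start (x,ẋ)=(0.140500, 0.139700) → end (x,ẋ)=(0.181176, 0.171025)
phase 2: p=0.4169, T=0.694, ωT=2.102334, cosh=4.153712, sinh=4.031541; start (x,ẋ)=(0.181176, 0.171025) → end (x,ẋ)=(-0.334620, -2.168445)

x = -0.3346, ẋ = -2.1684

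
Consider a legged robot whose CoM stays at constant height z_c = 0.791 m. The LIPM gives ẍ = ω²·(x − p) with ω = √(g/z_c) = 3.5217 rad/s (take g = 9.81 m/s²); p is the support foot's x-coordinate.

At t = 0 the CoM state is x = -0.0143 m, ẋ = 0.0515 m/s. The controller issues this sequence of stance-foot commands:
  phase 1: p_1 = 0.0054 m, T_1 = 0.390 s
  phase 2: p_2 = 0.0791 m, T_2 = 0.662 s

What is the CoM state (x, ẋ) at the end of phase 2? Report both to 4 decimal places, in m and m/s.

x = -0.4073, ẋ = -1.6848

phase 1: p=0.0054, T=0.390, ωT=1.373463, cosh=2.101115, sinh=1.847887; start (x,ẋ)=(-0.014300, 0.051500) → end (x,ẋ)=(-0.008969, -0.019994)
phase 2: p=0.0791, T=0.662, ωT=2.331365, cosh=5.194574, sinh=5.097411; start (x,ẋ)=(-0.008969, -0.019994) → end (x,ẋ)=(-0.407322, -1.684840)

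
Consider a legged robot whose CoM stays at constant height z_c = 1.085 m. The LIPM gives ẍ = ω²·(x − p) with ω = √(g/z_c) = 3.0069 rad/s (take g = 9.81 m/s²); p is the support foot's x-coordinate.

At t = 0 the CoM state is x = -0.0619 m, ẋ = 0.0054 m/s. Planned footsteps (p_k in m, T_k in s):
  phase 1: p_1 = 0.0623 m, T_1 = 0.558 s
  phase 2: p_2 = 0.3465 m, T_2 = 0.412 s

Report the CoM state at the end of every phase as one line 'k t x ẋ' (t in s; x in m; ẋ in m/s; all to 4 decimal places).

1 0.5580 -0.2771 -0.9499
2 0.9700 -1.3196 -4.7416

phase 1: p=0.0623, T=0.558, ωT=1.677850, cosh=2.770404, sinh=2.583629; start (x,ẋ)=(-0.061900, 0.005400) → end (x,ẋ)=(-0.277144, -0.949914)
phase 2: p=0.3465, T=0.412, ωT=1.238843, cosh=1.870668, sinh=1.580949; start (x,ẋ)=(-0.277144, -0.949914) → end (x,ẋ)=(-1.319571, -4.741627)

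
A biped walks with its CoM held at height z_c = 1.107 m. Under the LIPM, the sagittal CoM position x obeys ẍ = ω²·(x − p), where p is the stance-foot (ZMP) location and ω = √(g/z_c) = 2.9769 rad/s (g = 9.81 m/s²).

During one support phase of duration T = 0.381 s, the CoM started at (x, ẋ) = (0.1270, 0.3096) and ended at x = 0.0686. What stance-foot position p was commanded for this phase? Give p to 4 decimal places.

ωT = 2.9769·0.381 = 1.134199; cosh(ωT) = 1.715181, sinh(ωT) = 1.393501
x(T) = p + (x₀−p)·cosh(ωT) + (ẋ₀/ω)·sinh(ωT) ⇒ p·(1 − cosh) = x(T) − x₀·cosh − (ẋ₀/ω)·sinh
numerator   = 0.0686 − (0.1270)·1.715181 − (0.3096/2.9769)·1.393501 = -0.294153
denominator = 1 − 1.715181 = -0.715181
p = -0.294153 / -0.715181 = 0.4113

p = 0.4113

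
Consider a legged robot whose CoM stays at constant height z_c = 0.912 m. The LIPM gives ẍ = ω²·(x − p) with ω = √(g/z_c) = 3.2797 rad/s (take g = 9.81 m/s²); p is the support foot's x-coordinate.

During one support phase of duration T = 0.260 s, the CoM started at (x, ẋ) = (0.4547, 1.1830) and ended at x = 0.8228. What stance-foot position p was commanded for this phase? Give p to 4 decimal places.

ωT = 3.2797·0.260 = 0.852722; cosh(ωT) = 1.386139, sinh(ωT) = 0.959885
x(T) = p + (x₀−p)·cosh(ωT) + (ẋ₀/ω)·sinh(ωT) ⇒ p·(1 − cosh) = x(T) − x₀·cosh − (ẋ₀/ω)·sinh
numerator   = 0.8228 − (0.4547)·1.386139 − (1.1830/3.2797)·0.959885 = -0.153711
denominator = 1 − 1.386139 = -0.386139
p = -0.153711 / -0.386139 = 0.3981

p = 0.3981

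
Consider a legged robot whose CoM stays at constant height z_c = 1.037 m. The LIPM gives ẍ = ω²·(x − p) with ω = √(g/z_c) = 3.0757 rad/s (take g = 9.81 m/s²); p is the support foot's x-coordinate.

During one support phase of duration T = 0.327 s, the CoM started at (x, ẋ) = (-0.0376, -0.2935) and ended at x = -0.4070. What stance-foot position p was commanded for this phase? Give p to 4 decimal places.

ωT = 3.0757·0.327 = 1.005754; cosh(ωT) = 1.549868, sinh(ωT) = 1.184099
x(T) = p + (x₀−p)·cosh(ωT) + (ẋ₀/ω)·sinh(ωT) ⇒ p·(1 − cosh) = x(T) − x₀·cosh − (ẋ₀/ω)·sinh
numerator   = -0.4070 − (-0.0376)·1.549868 − (-0.2935/3.0757)·1.184099 = -0.235732
denominator = 1 − 1.549868 = -0.549868
p = -0.235732 / -0.549868 = 0.4287

p = 0.4287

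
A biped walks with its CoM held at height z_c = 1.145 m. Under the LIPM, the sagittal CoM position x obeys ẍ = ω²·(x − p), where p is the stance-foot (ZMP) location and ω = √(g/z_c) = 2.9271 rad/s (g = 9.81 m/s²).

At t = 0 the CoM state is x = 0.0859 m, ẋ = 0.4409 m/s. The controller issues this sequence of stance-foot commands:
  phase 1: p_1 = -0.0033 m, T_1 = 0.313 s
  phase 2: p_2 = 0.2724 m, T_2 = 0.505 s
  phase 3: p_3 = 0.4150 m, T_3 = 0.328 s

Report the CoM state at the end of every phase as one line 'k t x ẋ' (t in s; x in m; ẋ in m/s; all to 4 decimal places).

phase 1: p=-0.0033, T=0.313, ωT=0.916182, cosh=1.449886, sinh=1.049843; start (x,ẋ)=(0.085900, 0.440900) → end (x,ẋ)=(0.284164, 0.913366)
phase 2: p=0.2724, T=0.505, ωT=1.478185, cosh=2.306517, sinh=2.078465; start (x,ẋ)=(0.284164, 0.913366) → end (x,ẋ)=(0.948095, 2.178267)
phase 3: p=0.4150, T=0.328, ωT=0.960089, cosh=1.497394, sinh=1.114535; start (x,ẋ)=(0.948095, 2.178267) → end (x,ẋ)=(2.042658, 5.000867)

1 0.3130 0.2842 0.9134
2 0.8180 0.9481 2.1783
3 1.1460 2.0427 5.0009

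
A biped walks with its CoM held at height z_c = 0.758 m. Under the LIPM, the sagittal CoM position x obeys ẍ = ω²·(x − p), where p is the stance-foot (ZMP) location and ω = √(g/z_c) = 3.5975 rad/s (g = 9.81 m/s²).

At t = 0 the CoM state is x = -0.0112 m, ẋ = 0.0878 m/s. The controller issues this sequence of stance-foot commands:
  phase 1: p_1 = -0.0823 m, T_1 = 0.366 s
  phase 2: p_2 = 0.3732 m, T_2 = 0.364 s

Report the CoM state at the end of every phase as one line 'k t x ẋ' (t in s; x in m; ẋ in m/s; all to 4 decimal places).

1 0.3660 0.1021 0.6184
2 0.7300 0.1297 -0.4456

phase 1: p=-0.0823, T=0.366, ωT=1.316685, cosh=1.999527, sinh=1.731505; start (x,ẋ)=(-0.011200, 0.087800) → end (x,ẋ)=(0.102125, 0.618447)
phase 2: p=0.3732, T=0.364, ωT=1.309490, cosh=1.987121, sinh=1.717163; start (x,ẋ)=(0.102125, 0.618447) → end (x,ẋ)=(0.129739, -0.445634)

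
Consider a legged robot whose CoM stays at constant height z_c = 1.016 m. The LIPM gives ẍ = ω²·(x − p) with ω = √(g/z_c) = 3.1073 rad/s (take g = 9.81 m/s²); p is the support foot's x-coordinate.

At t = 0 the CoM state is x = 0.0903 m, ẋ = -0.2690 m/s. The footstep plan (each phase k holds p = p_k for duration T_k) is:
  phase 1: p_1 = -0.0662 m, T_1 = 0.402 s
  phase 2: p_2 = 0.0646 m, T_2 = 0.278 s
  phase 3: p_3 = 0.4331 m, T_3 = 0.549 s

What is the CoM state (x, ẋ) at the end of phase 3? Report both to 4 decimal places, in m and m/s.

phase 1: p=-0.0662, T=0.402, ωT=1.249135, cosh=1.887038, sinh=1.600285; start (x,ẋ)=(0.090300, -0.269000) → end (x,ẋ)=(0.090584, 0.270593)
phase 2: p=0.0646, T=0.278, ωT=0.863829, cosh=1.396886, sinh=0.975341; start (x,ẋ)=(0.090584, 0.270593) → end (x,ẋ)=(0.185833, 0.456738)
phase 3: p=0.4331, T=0.549, ωT=1.705908, cosh=2.843995, sinh=2.662387; start (x,ẋ)=(0.185833, 0.456738) → end (x,ẋ)=(0.121214, -0.746640)

x = 0.1212, ẋ = -0.7466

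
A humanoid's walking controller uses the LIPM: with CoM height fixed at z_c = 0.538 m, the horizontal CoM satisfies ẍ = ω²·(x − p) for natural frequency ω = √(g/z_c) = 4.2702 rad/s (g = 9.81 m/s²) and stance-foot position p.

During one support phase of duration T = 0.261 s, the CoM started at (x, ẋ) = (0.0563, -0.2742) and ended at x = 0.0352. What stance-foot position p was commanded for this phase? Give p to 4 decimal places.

p = -0.0400

ωT = 4.2702·0.261 = 1.114522; cosh(ωT) = 1.688092, sinh(ωT) = 1.360020
x(T) = p + (x₀−p)·cosh(ωT) + (ẋ₀/ω)·sinh(ωT) ⇒ p·(1 − cosh) = x(T) − x₀·cosh − (ẋ₀/ω)·sinh
numerator   = 0.0352 − (0.0563)·1.688092 − (-0.2742/4.2702)·1.360020 = 0.027491
denominator = 1 − 1.688092 = -0.688092
p = 0.027491 / -0.688092 = -0.0400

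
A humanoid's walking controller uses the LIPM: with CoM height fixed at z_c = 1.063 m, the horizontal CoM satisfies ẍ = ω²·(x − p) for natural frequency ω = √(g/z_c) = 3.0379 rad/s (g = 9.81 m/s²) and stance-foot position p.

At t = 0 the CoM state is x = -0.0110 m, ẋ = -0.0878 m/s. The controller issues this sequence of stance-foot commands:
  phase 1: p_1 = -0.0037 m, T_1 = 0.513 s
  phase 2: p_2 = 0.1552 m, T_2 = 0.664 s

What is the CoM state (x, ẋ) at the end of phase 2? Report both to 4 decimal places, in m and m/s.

x = -1.0988, ẋ = -3.7471

phase 1: p=-0.0037, T=0.513, ωT=1.558443, cosh=2.480940, sinh=2.270476; start (x,ẋ)=(-0.011000, -0.087800) → end (x,ẋ)=(-0.087431, -0.268178)
phase 2: p=0.1552, T=0.664, ωT=2.017166, cosh=3.825010, sinh=3.691978; start (x,ẋ)=(-0.087431, -0.268178) → end (x,ẋ)=(-1.098785, -3.747101)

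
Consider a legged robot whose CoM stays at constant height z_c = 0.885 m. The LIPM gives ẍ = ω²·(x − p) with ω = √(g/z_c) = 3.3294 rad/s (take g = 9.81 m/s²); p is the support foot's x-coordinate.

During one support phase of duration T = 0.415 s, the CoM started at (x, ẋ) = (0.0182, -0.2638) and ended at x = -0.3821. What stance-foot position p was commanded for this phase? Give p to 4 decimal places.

p = 0.2444

ωT = 3.3294·0.415 = 1.381701; cosh(ωT) = 2.116410, sinh(ωT) = 1.865259
x(T) = p + (x₀−p)·cosh(ωT) + (ẋ₀/ω)·sinh(ωT) ⇒ p·(1 − cosh) = x(T) − x₀·cosh − (ẋ₀/ω)·sinh
numerator   = -0.3821 − (0.0182)·2.116410 − (-0.2638/3.3294)·1.865259 = -0.272828
denominator = 1 − 2.116410 = -1.116410
p = -0.272828 / -1.116410 = 0.2444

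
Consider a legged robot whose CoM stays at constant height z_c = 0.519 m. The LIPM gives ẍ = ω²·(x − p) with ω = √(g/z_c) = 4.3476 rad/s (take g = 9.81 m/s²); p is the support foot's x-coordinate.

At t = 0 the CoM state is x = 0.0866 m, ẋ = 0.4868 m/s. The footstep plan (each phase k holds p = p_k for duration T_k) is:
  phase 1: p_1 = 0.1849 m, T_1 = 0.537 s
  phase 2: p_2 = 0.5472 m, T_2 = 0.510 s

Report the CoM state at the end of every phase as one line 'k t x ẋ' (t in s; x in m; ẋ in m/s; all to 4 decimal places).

1 0.5370 0.2453 0.3511
2 1.0470 -0.4889 -4.3236

phase 1: p=0.1849, T=0.537, ωT=2.334661, cosh=5.211402, sinh=5.114559; start (x,ẋ)=(0.086600, 0.486800) → end (x,ẋ)=(0.245295, 0.351106)
phase 2: p=0.5472, T=0.510, ωT=2.217276, cosh=4.645595, sinh=4.536689; start (x,ẋ)=(0.245295, 0.351106) → end (x,ẋ)=(-0.488950, -4.323581)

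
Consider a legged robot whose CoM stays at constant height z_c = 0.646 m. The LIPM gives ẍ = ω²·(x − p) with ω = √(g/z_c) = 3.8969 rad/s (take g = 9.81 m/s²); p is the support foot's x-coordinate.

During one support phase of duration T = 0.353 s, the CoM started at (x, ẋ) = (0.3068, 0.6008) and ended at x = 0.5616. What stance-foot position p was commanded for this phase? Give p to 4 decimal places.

p = 0.3347

ωT = 3.8969·0.353 = 1.375606; cosh(ωT) = 2.105080, sinh(ωT) = 1.852393
x(T) = p + (x₀−p)·cosh(ωT) + (ẋ₀/ω)·sinh(ωT) ⇒ p·(1 − cosh) = x(T) − x₀·cosh − (ẋ₀/ω)·sinh
numerator   = 0.5616 − (0.3068)·2.105080 − (0.6008/3.8969)·1.852393 = -0.369829
denominator = 1 − 2.105080 = -1.105080
p = -0.369829 / -1.105080 = 0.3347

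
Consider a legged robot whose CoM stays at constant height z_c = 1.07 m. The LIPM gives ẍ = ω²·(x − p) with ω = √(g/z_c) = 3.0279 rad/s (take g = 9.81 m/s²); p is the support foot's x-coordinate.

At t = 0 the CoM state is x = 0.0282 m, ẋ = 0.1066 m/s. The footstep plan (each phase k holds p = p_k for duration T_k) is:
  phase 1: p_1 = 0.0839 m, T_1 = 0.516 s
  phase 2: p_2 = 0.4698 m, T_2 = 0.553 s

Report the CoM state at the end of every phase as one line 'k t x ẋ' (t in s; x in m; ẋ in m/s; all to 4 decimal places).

phase 1: p=0.0839, T=0.516, ωT=1.562396, cosh=2.489936, sinh=2.280303; start (x,ẋ)=(0.028200, 0.106600) → end (x,ẋ)=(0.025491, -0.119155)
phase 2: p=0.4698, T=0.553, ωT=1.674429, cosh=2.761581, sinh=2.574165; start (x,ẋ)=(0.025491, -0.119155) → end (x,ẋ)=(-0.858495, -3.792143)

1 0.5160 0.0255 -0.1192
2 1.0690 -0.8585 -3.7921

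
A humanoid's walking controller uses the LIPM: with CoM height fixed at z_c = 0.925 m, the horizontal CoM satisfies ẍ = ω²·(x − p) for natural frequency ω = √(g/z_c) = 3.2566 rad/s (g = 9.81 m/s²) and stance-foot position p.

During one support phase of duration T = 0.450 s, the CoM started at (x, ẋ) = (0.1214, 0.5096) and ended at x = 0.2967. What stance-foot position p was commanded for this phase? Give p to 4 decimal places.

ωT = 3.2566·0.450 = 1.465470; cosh(ωT) = 2.280274, sinh(ωT) = 2.049304
x(T) = p + (x₀−p)·cosh(ωT) + (ẋ₀/ω)·sinh(ωT) ⇒ p·(1 − cosh) = x(T) − x₀·cosh − (ẋ₀/ω)·sinh
numerator   = 0.2967 − (0.1214)·2.280274 − (0.5096/3.2566)·2.049304 = -0.300805
denominator = 1 − 2.280274 = -1.280274
p = -0.300805 / -1.280274 = 0.2350

p = 0.2350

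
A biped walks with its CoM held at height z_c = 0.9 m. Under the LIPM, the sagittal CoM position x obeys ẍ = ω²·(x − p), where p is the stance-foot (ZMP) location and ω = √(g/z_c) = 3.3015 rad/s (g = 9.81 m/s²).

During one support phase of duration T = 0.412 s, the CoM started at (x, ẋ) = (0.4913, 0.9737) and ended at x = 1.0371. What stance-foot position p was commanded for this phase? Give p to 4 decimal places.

ωT = 3.3015·0.412 = 1.360218; cosh(ωT) = 2.076824, sinh(ωT) = 1.820219
x(T) = p + (x₀−p)·cosh(ωT) + (ẋ₀/ω)·sinh(ωT) ⇒ p·(1 − cosh) = x(T) − x₀·cosh − (ẋ₀/ω)·sinh
numerator   = 1.0371 − (0.4913)·2.076824 − (0.9737/3.3015)·1.820219 = -0.520074
denominator = 1 − 2.076824 = -1.076824
p = -0.520074 / -1.076824 = 0.4830

p = 0.4830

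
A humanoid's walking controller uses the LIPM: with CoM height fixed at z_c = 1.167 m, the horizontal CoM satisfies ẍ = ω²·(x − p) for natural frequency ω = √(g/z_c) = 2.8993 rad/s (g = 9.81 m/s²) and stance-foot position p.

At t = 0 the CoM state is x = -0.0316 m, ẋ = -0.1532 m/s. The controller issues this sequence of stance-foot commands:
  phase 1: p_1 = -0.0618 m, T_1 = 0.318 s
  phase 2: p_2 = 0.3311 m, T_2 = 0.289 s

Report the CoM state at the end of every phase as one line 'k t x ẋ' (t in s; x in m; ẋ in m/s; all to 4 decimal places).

1 0.3180 -0.0737 -0.1304
2 0.6070 -0.2666 -1.2816

phase 1: p=-0.0618, T=0.318, ωT=0.921977, cosh=1.455994, sinh=1.058263; start (x,ẋ)=(-0.031600, -0.153200) → end (x,ẋ)=(-0.073748, -0.130398)
phase 2: p=0.3311, T=0.289, ωT=0.837898, cosh=1.372061, sinh=0.939442; start (x,ẋ)=(-0.073748, -0.130398) → end (x,ẋ)=(-0.266628, -1.281608)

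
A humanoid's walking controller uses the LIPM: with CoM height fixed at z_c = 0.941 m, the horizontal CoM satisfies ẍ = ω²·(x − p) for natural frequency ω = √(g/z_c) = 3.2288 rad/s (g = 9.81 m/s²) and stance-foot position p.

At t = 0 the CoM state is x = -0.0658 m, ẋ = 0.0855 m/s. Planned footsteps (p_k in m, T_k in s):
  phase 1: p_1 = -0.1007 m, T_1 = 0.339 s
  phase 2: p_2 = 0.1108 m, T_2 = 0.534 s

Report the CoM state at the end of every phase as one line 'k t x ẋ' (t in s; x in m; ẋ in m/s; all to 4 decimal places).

1 0.3390 -0.0076 0.2915
2 0.8730 0.0134 -0.1944

phase 1: p=-0.1007, T=0.339, ωT=1.094563, cosh=1.661282, sinh=1.326596; start (x,ẋ)=(-0.065800, 0.085500) → end (x,ẋ)=(-0.007592, 0.291527)
phase 2: p=0.1108, T=0.534, ωT=1.724179, cosh=2.893118, sinh=2.714798; start (x,ẋ)=(-0.007592, 0.291527) → end (x,ẋ)=(0.013395, -0.194351)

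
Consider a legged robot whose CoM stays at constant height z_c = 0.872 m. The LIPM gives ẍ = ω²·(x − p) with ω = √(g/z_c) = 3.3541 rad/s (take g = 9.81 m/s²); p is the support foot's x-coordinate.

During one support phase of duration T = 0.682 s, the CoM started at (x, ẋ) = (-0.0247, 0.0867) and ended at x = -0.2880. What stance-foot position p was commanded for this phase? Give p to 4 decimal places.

p = 0.0732

ωT = 3.3541·0.682 = 2.287496; cosh(ωT) = 4.975882, sinh(ωT) = 4.874362
x(T) = p + (x₀−p)·cosh(ωT) + (ẋ₀/ω)·sinh(ωT) ⇒ p·(1 − cosh) = x(T) − x₀·cosh − (ẋ₀/ω)·sinh
numerator   = -0.2880 − (-0.0247)·4.975882 − (0.0867/3.3541)·4.874362 = -0.291093
denominator = 1 − 4.975882 = -3.975882
p = -0.291093 / -3.975882 = 0.0732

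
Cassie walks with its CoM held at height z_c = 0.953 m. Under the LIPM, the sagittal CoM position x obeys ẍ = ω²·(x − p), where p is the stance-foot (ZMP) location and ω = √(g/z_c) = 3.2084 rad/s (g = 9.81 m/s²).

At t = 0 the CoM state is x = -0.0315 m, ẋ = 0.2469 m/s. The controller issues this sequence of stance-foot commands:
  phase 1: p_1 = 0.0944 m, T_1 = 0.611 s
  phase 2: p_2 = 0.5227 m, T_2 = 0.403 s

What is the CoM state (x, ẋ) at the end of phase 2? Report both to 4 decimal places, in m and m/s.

x = -0.9535, ẋ = -4.3341

phase 1: p=0.0944, T=0.611, ωT=1.960332, cosh=3.621249, sinh=3.480438; start (x,ẋ)=(-0.031500, 0.246900) → end (x,ẋ)=(-0.093681, -0.511793)
phase 2: p=0.5227, T=0.403, ωT=1.292985, cosh=1.959049, sinh=1.684599; start (x,ẋ)=(-0.093681, -0.511793) → end (x,ẋ)=(-0.953542, -4.334083)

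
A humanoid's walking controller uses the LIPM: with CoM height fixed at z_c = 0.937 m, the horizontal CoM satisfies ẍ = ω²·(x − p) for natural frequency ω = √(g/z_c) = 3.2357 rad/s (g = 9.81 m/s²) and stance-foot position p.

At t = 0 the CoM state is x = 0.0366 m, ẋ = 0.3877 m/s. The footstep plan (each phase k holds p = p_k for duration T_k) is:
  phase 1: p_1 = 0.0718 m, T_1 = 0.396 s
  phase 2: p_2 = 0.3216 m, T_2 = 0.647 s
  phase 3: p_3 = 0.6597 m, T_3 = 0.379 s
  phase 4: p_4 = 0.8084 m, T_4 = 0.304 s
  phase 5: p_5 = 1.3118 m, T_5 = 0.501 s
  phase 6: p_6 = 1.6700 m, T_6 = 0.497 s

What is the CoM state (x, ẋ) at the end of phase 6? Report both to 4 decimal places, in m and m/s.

phase 1: p=0.0718, T=0.396, ωT=1.281337, cosh=1.939559, sinh=1.661893; start (x,ẋ)=(0.036600, 0.387700) → end (x,ẋ)=(0.202655, 0.562683)
phase 2: p=0.3216, T=0.647, ωT=2.093498, cosh=4.118250, sinh=3.994995; start (x,ẋ)=(0.202655, 0.562683) → end (x,ẋ)=(0.526477, 0.779711)
phase 3: p=0.6597, T=0.379, ωT=1.226330, cosh=1.851032, sinh=1.557665; start (x,ẋ)=(0.526477, 0.779711) → end (x,ẋ)=(0.788453, 0.771808)
phase 4: p=0.8084, T=0.304, ωT=0.983653, cosh=1.524075, sinh=1.150132; start (x,ẋ)=(0.788453, 0.771808) → end (x,ẋ)=(1.052338, 1.102059)
phase 5: p=1.3118, T=0.501, ωT=1.621086, cosh=2.628132, sinh=2.430448; start (x,ẋ)=(1.052338, 1.102059) → end (x,ẋ)=(1.457696, 0.855899)
phase 6: p=1.6700, T=0.497, ωT=1.608143, cosh=2.596894, sinh=2.396635; start (x,ẋ)=(1.457696, 0.855899) → end (x,ẋ)=(1.752621, 0.576308)

x = 1.7526, ẋ = 0.5763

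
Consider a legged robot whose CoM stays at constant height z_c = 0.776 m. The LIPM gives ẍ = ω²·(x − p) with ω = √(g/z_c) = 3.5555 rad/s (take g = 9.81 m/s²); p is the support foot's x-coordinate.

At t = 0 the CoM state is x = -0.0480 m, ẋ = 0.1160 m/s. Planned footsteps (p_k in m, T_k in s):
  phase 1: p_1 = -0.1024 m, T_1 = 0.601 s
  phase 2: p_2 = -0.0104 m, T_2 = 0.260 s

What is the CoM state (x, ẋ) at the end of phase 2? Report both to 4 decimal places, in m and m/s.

phase 1: p=-0.1024, T=0.601, ωT=2.136855, cosh=4.295389, sinh=4.177364; start (x,ẋ)=(-0.048000, 0.116000) → end (x,ẋ)=(0.267558, 1.306248)
phase 2: p=-0.0104, T=0.260, ωT=0.924430, cosh=1.458594, sinh=1.061837; start (x,ẋ)=(0.267558, 1.306248) → end (x,ẋ)=(0.785134, 2.954676)

x = 0.7851, ẋ = 2.9547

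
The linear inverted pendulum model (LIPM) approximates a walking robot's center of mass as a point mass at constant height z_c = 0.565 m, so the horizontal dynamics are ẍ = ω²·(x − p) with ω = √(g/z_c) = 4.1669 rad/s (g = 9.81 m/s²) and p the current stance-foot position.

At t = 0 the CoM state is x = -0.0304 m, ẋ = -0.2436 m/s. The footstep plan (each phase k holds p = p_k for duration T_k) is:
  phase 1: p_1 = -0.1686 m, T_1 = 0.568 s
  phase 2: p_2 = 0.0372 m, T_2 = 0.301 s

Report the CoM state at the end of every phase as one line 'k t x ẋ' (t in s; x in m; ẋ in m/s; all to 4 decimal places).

phase 1: p=-0.1686, T=0.568, ωT=2.366799, cosh=5.378494, sinh=5.284713; start (x,ẋ)=(-0.030400, -0.243600) → end (x,ẋ)=(0.265760, 1.733083)
phase 2: p=0.0372, T=0.301, ωT=1.254237, cosh=1.895228, sinh=1.609935; start (x,ẋ)=(0.265760, 1.733083) → end (x,ẋ)=(1.139971, 4.817866)

1 0.5680 0.2658 1.7331
2 0.8690 1.1400 4.8179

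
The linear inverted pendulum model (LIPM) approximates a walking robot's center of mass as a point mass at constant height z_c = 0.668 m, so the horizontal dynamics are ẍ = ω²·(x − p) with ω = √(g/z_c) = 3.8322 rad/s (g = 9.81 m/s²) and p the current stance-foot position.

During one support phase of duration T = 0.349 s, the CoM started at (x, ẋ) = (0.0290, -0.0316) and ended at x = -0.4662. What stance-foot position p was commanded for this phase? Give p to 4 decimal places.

p = 0.4929

ωT = 3.8322·0.349 = 1.337438; cosh(ωT) = 2.035894, sinh(ωT) = 1.773377
x(T) = p + (x₀−p)·cosh(ωT) + (ẋ₀/ω)·sinh(ωT) ⇒ p·(1 − cosh) = x(T) − x₀·cosh − (ẋ₀/ω)·sinh
numerator   = -0.4662 − (0.0290)·2.035894 − (-0.0316/3.8322)·1.773377 = -0.510618
denominator = 1 − 2.035894 = -1.035894
p = -0.510618 / -1.035894 = 0.4929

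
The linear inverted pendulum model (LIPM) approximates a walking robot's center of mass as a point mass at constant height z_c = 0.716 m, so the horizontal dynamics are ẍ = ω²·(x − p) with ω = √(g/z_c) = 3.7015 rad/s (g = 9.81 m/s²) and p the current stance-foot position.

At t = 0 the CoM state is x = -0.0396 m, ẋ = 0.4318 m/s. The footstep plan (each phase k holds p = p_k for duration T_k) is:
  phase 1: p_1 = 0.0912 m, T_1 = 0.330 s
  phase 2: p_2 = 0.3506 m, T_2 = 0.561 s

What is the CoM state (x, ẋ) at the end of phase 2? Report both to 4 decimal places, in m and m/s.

phase 1: p=0.0912, T=0.330, ωT=1.221495, cosh=1.843522, sinh=1.548733; start (x,ẋ)=(-0.039600, 0.431800) → end (x,ẋ)=(0.030735, 0.046204)
phase 2: p=0.3506, T=0.561, ωT=2.076542, cosh=4.051098, sinh=3.925735; start (x,ẋ)=(0.030735, 0.046204) → end (x,ẋ)=(-0.896200, -4.460810)

x = -0.8962, ẋ = -4.4608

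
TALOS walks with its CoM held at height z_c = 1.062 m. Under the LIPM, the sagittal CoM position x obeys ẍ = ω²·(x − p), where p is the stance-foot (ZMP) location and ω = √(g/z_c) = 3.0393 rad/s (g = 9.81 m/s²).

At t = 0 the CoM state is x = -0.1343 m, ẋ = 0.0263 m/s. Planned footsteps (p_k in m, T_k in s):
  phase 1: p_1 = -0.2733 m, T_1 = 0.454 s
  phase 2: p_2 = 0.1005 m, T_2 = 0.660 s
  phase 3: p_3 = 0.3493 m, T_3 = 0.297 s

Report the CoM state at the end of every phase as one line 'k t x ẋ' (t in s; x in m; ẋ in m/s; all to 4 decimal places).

phase 1: p=-0.2733, T=0.454, ωT=1.379842, cosh=2.112946, sinh=1.861328; start (x,ẋ)=(-0.134300, 0.026300) → end (x,ẋ)=(0.036506, 0.841912)
phase 2: p=0.1005, T=0.660, ωT=2.005938, cosh=3.783798, sinh=3.649264; start (x,ẋ)=(0.036506, 0.841912) → end (x,ẋ)=(0.869238, 2.475857)
phase 3: p=0.3493, T=0.297, ωT=0.902672, cosh=1.435834, sinh=1.030350; start (x,ẋ)=(0.869238, 2.475857) → end (x,ẋ)=(1.935182, 5.183128)

1 0.4540 0.0365 0.8419
2 1.1140 0.8692 2.4759
3 1.4110 1.9352 5.1831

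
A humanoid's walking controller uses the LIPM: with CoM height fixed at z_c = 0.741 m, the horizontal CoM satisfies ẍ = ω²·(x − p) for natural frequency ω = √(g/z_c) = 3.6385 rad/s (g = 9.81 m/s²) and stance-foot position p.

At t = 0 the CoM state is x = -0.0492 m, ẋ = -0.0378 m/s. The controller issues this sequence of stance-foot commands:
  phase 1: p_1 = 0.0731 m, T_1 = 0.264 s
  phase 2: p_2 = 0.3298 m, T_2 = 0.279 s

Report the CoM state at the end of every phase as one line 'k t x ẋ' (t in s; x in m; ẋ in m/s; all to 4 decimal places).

1 0.2640 -0.1217 -0.5529
2 0.5430 -0.5571 -2.8322

phase 1: p=0.0731, T=0.264, ωT=0.960564, cosh=1.497923, sinh=1.115246; start (x,ẋ)=(-0.049200, -0.037800) → end (x,ẋ)=(-0.121682, -0.552893)
phase 2: p=0.3298, T=0.279, ωT=1.015142, cosh=1.561053, sinh=1.198701; start (x,ẋ)=(-0.121682, -0.552893) → end (x,ẋ)=(-0.557138, -2.832224)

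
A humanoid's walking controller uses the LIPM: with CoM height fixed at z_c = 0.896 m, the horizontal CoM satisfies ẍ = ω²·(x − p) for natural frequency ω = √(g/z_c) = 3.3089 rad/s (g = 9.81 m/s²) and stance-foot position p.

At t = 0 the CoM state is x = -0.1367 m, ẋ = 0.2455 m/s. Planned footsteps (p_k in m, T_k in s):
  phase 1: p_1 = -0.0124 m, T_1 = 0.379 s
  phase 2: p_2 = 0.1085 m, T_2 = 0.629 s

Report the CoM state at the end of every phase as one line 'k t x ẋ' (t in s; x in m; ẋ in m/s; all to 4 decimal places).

phase 1: p=-0.0124, T=0.379, ωT=1.254073, cosh=1.894964, sinh=1.609624; start (x,ẋ)=(-0.136700, 0.245500) → end (x,ẋ)=(-0.128520, -0.196819)
phase 2: p=0.1085, T=0.629, ωT=2.081298, cosh=4.069817, sinh=3.945049; start (x,ẋ)=(-0.128520, -0.196819) → end (x,ẋ)=(-1.090785, -3.895019)

1 0.3790 -0.1285 -0.1968
2 1.0080 -1.0908 -3.8950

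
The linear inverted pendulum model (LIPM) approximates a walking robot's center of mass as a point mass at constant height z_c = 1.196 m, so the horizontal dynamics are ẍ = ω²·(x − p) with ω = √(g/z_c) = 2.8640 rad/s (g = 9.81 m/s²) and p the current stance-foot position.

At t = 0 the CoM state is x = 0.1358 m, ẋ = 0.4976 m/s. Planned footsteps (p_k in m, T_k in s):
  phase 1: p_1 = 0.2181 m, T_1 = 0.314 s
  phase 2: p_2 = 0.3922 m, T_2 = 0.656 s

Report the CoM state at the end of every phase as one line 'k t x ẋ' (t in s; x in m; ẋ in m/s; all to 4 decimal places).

1 0.3140 0.2784 0.4710
2 0.9700 0.5367 0.5357

phase 1: p=0.2181, T=0.314, ωT=0.899296, cosh=1.432364, sinh=1.025508; start (x,ẋ)=(0.135800, 0.497600) → end (x,ẋ)=(0.278391, 0.471025)
phase 2: p=0.3922, T=0.656, ωT=1.878784, cosh=3.349158, sinh=3.196382; start (x,ẋ)=(0.278391, 0.471025) → end (x,ẋ)=(0.536726, 0.535682)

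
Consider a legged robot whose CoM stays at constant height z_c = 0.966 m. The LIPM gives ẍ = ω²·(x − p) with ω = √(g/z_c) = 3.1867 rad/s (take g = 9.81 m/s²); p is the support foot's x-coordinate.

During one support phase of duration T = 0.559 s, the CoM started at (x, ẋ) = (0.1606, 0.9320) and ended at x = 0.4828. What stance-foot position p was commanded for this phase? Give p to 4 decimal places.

p = 0.4146

ωT = 3.1867·0.559 = 1.781365; cosh(ωT) = 3.053183, sinh(ωT) = 2.884775
x(T) = p + (x₀−p)·cosh(ωT) + (ẋ₀/ω)·sinh(ωT) ⇒ p·(1 − cosh) = x(T) − x₀·cosh − (ẋ₀/ω)·sinh
numerator   = 0.4828 − (0.1606)·3.053183 − (0.9320/3.1867)·2.884775 = -0.851239
denominator = 1 − 3.053183 = -2.053183
p = -0.851239 / -2.053183 = 0.4146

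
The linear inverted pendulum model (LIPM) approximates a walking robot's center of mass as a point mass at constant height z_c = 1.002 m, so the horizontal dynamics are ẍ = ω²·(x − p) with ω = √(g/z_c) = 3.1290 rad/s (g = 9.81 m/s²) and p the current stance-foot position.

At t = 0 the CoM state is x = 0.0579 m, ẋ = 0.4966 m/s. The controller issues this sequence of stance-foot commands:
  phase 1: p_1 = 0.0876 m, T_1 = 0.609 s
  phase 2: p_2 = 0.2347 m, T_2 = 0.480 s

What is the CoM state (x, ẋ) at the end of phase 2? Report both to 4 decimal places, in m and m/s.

x = 1.8323, ẋ = 5.1208

phase 1: p=0.0876, T=0.609, ωT=1.905561, cosh=3.435959, sinh=3.287220; start (x,ẋ)=(0.057900, 0.496600) → end (x,ẋ)=(0.507263, 1.400812)
phase 2: p=0.2347, T=0.480, ωT=1.501920, cosh=2.356502, sinh=2.133800; start (x,ẋ)=(0.507263, 1.400812) → end (x,ẋ)=(1.832269, 5.120825)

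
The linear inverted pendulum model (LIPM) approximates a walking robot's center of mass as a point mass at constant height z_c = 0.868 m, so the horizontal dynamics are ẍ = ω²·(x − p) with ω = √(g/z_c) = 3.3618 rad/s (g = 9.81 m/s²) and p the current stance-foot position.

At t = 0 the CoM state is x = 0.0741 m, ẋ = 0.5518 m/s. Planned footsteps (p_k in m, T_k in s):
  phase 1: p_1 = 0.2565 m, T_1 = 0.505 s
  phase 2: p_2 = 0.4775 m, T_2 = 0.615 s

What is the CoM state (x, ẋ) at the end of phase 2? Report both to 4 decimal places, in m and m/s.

phase 1: p=0.2565, T=0.505, ωT=1.697709, cosh=2.822262, sinh=2.639159; start (x,ẋ)=(0.074100, 0.551800) → end (x,ẋ)=(0.174906, -0.060988)
phase 2: p=0.4775, T=0.615, ωT=2.067507, cosh=4.015796, sinh=3.889295; start (x,ẋ)=(0.174906, -0.060988) → end (x,ẋ)=(-0.808212, -4.201336)

x = -0.8082, ẋ = -4.2013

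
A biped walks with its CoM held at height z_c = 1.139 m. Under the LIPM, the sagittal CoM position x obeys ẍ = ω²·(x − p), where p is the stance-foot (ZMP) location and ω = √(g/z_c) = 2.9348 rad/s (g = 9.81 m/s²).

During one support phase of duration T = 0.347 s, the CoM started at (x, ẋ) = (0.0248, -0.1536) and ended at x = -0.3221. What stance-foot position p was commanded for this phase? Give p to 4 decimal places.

ωT = 2.9348·0.347 = 1.018376; cosh(ωT) = 1.564937, sinh(ωT) = 1.203756
x(T) = p + (x₀−p)·cosh(ωT) + (ẋ₀/ω)·sinh(ωT) ⇒ p·(1 − cosh) = x(T) − x₀·cosh − (ẋ₀/ω)·sinh
numerator   = -0.3221 − (0.0248)·1.564937 − (-0.1536/2.9348)·1.203756 = -0.297909
denominator = 1 − 1.564937 = -0.564937
p = -0.297909 / -0.564937 = 0.5273

p = 0.5273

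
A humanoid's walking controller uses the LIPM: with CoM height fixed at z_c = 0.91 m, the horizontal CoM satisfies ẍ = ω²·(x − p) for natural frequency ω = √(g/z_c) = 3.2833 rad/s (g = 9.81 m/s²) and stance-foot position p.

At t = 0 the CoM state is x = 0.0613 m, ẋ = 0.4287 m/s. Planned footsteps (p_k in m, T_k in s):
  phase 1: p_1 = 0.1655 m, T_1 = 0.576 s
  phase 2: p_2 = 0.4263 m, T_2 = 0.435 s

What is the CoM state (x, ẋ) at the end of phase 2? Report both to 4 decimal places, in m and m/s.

phase 1: p=0.1655, T=0.576, ωT=1.891181, cosh=3.389041, sinh=3.238148; start (x,ẋ)=(0.061300, 0.428700) → end (x,ẋ)=(0.235166, 0.345047)
phase 2: p=0.4263, T=0.435, ωT=1.428235, cosh=2.205532, sinh=1.965800; start (x,ẋ)=(0.235166, 0.345047) → end (x,ẋ)=(0.211338, -0.472623)

x = 0.2113, ẋ = -0.4726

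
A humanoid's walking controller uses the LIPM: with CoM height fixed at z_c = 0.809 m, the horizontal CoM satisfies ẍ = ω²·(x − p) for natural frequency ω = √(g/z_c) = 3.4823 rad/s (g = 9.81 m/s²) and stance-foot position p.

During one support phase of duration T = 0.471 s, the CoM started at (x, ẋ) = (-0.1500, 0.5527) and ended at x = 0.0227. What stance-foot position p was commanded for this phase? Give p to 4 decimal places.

ωT = 3.4823·0.471 = 1.640163; cosh(ωT) = 2.674980, sinh(ωT) = 2.481032
x(T) = p + (x₀−p)·cosh(ωT) + (ẋ₀/ω)·sinh(ωT) ⇒ p·(1 − cosh) = x(T) − x₀·cosh − (ẋ₀/ω)·sinh
numerator   = 0.0227 − (-0.1500)·2.674980 − (0.5527/3.4823)·2.481032 = 0.030165
denominator = 1 − 2.674980 = -1.674980
p = 0.030165 / -1.674980 = -0.0180

p = -0.0180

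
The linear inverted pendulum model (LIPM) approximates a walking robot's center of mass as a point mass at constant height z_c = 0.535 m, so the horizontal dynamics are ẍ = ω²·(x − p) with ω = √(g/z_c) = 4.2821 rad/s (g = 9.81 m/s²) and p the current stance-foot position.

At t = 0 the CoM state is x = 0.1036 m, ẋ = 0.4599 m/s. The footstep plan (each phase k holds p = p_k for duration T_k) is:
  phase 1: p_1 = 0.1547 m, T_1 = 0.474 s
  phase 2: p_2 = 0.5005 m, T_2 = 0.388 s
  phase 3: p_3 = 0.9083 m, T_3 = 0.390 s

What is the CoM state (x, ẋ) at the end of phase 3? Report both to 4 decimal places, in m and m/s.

x = 0.9379, ẋ = 0.5117

phase 1: p=0.1547, T=0.474, ωT=2.029715, cosh=3.871646, sinh=3.740273; start (x,ẋ)=(0.103600, 0.459900) → end (x,ẋ)=(0.358566, 0.962141)
phase 2: p=0.5005, T=0.388, ωT=1.661455, cosh=2.728415, sinh=2.538553; start (x,ẋ)=(0.358566, 0.962141) → end (x,ẋ)=(0.683631, 1.082254)
phase 3: p=0.9083, T=0.390, ωT=1.670019, cosh=2.750256, sinh=2.562013; start (x,ẋ)=(0.683631, 1.082254) → end (x,ẋ)=(0.937924, 0.511681)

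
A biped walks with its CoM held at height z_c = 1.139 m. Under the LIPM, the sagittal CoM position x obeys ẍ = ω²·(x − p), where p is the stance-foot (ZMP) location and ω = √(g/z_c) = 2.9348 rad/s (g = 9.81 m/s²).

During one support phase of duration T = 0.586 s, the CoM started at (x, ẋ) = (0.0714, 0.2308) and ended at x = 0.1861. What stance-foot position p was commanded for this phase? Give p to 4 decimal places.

p = 0.1234

ωT = 2.9348·0.586 = 1.719793; cosh(ωT) = 2.881237, sinh(ωT) = 2.702134
x(T) = p + (x₀−p)·cosh(ωT) + (ẋ₀/ω)·sinh(ωT) ⇒ p·(1 − cosh) = x(T) − x₀·cosh − (ẋ₀/ω)·sinh
numerator   = 0.1861 − (0.0714)·2.881237 − (0.2308/2.9348)·2.702134 = -0.232123
denominator = 1 − 2.881237 = -1.881237
p = -0.232123 / -1.881237 = 0.1234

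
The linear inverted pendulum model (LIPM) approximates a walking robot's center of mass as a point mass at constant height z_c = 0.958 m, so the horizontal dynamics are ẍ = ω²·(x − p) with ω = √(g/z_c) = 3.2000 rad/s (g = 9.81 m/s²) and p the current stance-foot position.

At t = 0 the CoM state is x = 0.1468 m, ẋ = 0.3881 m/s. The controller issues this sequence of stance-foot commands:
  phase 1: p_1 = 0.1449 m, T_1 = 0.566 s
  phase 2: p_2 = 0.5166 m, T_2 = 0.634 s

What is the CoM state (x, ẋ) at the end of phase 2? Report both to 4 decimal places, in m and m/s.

x = 1.9430, ẋ = 4.7292

phase 1: p=0.1449, T=0.566, ωT=1.811200, cosh=3.140621, sinh=2.977163; start (x,ẋ)=(0.146800, 0.388100) → end (x,ẋ)=(0.511941, 1.236976)
phase 2: p=0.5166, T=0.634, ωT=2.028800, cosh=3.868224, sinh=3.736731; start (x,ẋ)=(0.511941, 1.236976) → end (x,ẋ)=(1.943031, 4.729194)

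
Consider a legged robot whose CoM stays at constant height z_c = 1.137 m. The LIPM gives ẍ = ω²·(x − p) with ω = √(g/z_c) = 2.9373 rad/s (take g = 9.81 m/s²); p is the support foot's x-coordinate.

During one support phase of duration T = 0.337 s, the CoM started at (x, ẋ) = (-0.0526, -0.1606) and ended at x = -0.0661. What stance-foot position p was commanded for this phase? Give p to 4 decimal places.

p = -0.1465

ωT = 2.9373·0.337 = 0.989870; cosh(ωT) = 1.531255, sinh(ωT) = 1.159630
x(T) = p + (x₀−p)·cosh(ωT) + (ẋ₀/ω)·sinh(ωT) ⇒ p·(1 − cosh) = x(T) − x₀·cosh − (ẋ₀/ω)·sinh
numerator   = -0.0661 − (-0.0526)·1.531255 − (-0.1606/2.9373)·1.159630 = 0.077848
denominator = 1 − 1.531255 = -0.531255
p = 0.077848 / -0.531255 = -0.1465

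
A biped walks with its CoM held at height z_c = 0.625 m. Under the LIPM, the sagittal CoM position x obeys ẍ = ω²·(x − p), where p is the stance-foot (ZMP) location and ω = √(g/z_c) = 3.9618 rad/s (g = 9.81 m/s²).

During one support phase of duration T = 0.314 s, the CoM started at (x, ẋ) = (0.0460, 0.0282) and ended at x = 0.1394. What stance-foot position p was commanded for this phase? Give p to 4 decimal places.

p = -0.0474

ωT = 3.9618·0.314 = 1.244005; cosh(ωT) = 1.878855, sinh(ωT) = 1.590627
x(T) = p + (x₀−p)·cosh(ωT) + (ẋ₀/ω)·sinh(ωT) ⇒ p·(1 − cosh) = x(T) − x₀·cosh − (ẋ₀/ω)·sinh
numerator   = 0.1394 − (0.0460)·1.878855 − (0.0282/3.9618)·1.590627 = 0.041651
denominator = 1 − 1.878855 = -0.878855
p = 0.041651 / -0.878855 = -0.0474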